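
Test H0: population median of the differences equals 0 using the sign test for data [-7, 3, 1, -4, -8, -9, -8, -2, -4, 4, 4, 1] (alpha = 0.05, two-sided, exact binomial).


Step 1: Discard zero differences. Original n = 12; n_eff = number of nonzero differences = 12.
Nonzero differences (with sign): -7, +3, +1, -4, -8, -9, -8, -2, -4, +4, +4, +1
Step 2: Count signs: positive = 5, negative = 7.
Step 3: Under H0: P(positive) = 0.5, so the number of positives S ~ Bin(12, 0.5).
Step 4: Two-sided exact p-value = sum of Bin(12,0.5) probabilities at or below the observed probability = 0.774414.
Step 5: alpha = 0.05. fail to reject H0.

n_eff = 12, pos = 5, neg = 7, p = 0.774414, fail to reject H0.


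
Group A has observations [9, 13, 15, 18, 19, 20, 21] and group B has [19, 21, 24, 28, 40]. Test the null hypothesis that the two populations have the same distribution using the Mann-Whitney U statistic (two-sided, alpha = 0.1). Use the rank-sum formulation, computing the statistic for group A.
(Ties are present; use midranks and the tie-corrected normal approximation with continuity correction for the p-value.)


Step 1: Combine and sort all 12 observations; assign midranks.
sorted (value, group): (9,X), (13,X), (15,X), (18,X), (19,X), (19,Y), (20,X), (21,X), (21,Y), (24,Y), (28,Y), (40,Y)
ranks: 9->1, 13->2, 15->3, 18->4, 19->5.5, 19->5.5, 20->7, 21->8.5, 21->8.5, 24->10, 28->11, 40->12
Step 2: Rank sum for X: R1 = 1 + 2 + 3 + 4 + 5.5 + 7 + 8.5 = 31.
Step 3: U_X = R1 - n1(n1+1)/2 = 31 - 7*8/2 = 31 - 28 = 3.
       U_Y = n1*n2 - U_X = 35 - 3 = 32.
Step 4: Ties are present, so use the tie-corrected normal approximation (with continuity correction) for the p-value.
Step 5: p-value = 0.022514; compare to alpha = 0.1. reject H0.

U_X = 3, p = 0.022514, reject H0 at alpha = 0.1.


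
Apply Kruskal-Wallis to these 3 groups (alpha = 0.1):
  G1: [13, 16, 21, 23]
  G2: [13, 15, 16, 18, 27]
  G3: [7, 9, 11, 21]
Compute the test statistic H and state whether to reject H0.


Step 1: Combine all N = 13 observations and assign midranks.
sorted (value, group, rank): (7,G3,1), (9,G3,2), (11,G3,3), (13,G1,4.5), (13,G2,4.5), (15,G2,6), (16,G1,7.5), (16,G2,7.5), (18,G2,9), (21,G1,10.5), (21,G3,10.5), (23,G1,12), (27,G2,13)
Step 2: Sum ranks within each group.
R_1 = 34.5 (n_1 = 4)
R_2 = 40 (n_2 = 5)
R_3 = 16.5 (n_3 = 4)
Step 3: H = 12/(N(N+1)) * sum(R_i^2/n_i) - 3(N+1)
     = 12/(13*14) * (34.5^2/4 + 40^2/5 + 16.5^2/4) - 3*14
     = 0.065934 * 685.625 - 42
     = 3.206044.
Step 4: Ties present; correction factor C = 1 - 18/(13^3 - 13) = 0.991758. Corrected H = 3.206044 / 0.991758 = 3.232687.
Step 5: Under H0, H ~ chi^2(2); p-value = 0.198624.
Step 6: alpha = 0.1. fail to reject H0.

H = 3.2327, df = 2, p = 0.198624, fail to reject H0.


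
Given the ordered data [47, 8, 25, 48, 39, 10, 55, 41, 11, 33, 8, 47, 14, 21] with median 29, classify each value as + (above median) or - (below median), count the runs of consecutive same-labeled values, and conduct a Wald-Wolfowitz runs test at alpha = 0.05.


Step 1: Compute median = 29; label A = above, B = below.
Labels in order: ABBAABAABABABB  (n_A = 7, n_B = 7)
Step 2: Count runs R = 10.
Step 3: Under H0 (random ordering), E[R] = 2*n_A*n_B/(n_A+n_B) + 1 = 2*7*7/14 + 1 = 8.0000.
        Var[R] = 2*n_A*n_B*(2*n_A*n_B - n_A - n_B) / ((n_A+n_B)^2 * (n_A+n_B-1)) = 8232/2548 = 3.2308.
        SD[R] = 1.7974.
Step 4: Continuity-corrected z = (R - 0.5 - E[R]) / SD[R] = (10 - 0.5 - 8.0000) / 1.7974 = 0.8345.
Step 5: Two-sided p-value via normal approximation = 2*(1 - Phi(|z|)) = 0.403986.
Step 6: alpha = 0.05. fail to reject H0.

R = 10, z = 0.8345, p = 0.403986, fail to reject H0.


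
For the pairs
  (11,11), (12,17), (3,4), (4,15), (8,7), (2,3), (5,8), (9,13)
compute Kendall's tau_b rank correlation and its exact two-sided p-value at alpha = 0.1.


Step 1: Enumerate the 28 unordered pairs (i,j) with i<j and classify each by sign(x_j-x_i) * sign(y_j-y_i).
  (1,2):dx=+1,dy=+6->C; (1,3):dx=-8,dy=-7->C; (1,4):dx=-7,dy=+4->D; (1,5):dx=-3,dy=-4->C
  (1,6):dx=-9,dy=-8->C; (1,7):dx=-6,dy=-3->C; (1,8):dx=-2,dy=+2->D; (2,3):dx=-9,dy=-13->C
  (2,4):dx=-8,dy=-2->C; (2,5):dx=-4,dy=-10->C; (2,6):dx=-10,dy=-14->C; (2,7):dx=-7,dy=-9->C
  (2,8):dx=-3,dy=-4->C; (3,4):dx=+1,dy=+11->C; (3,5):dx=+5,dy=+3->C; (3,6):dx=-1,dy=-1->C
  (3,7):dx=+2,dy=+4->C; (3,8):dx=+6,dy=+9->C; (4,5):dx=+4,dy=-8->D; (4,6):dx=-2,dy=-12->C
  (4,7):dx=+1,dy=-7->D; (4,8):dx=+5,dy=-2->D; (5,6):dx=-6,dy=-4->C; (5,7):dx=-3,dy=+1->D
  (5,8):dx=+1,dy=+6->C; (6,7):dx=+3,dy=+5->C; (6,8):dx=+7,dy=+10->C; (7,8):dx=+4,dy=+5->C
Step 2: C = 22, D = 6, total pairs = 28.
Step 3: tau = (C - D)/(n(n-1)/2) = (22 - 6)/28 = 0.571429.
Step 4: Exact two-sided p-value (enumerate n! = 40320 permutations of y under H0): p = 0.061012.
Step 5: alpha = 0.1. reject H0.

tau_b = 0.5714 (C=22, D=6), p = 0.061012, reject H0.


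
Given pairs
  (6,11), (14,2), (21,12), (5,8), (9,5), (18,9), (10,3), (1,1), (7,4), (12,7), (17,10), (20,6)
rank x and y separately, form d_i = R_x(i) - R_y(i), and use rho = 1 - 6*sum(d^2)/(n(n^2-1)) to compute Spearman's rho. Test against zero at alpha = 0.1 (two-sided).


Step 1: Rank x and y separately (midranks; no ties here).
rank(x): 6->3, 14->8, 21->12, 5->2, 9->5, 18->10, 10->6, 1->1, 7->4, 12->7, 17->9, 20->11
rank(y): 11->11, 2->2, 12->12, 8->8, 5->5, 9->9, 3->3, 1->1, 4->4, 7->7, 10->10, 6->6
Step 2: d_i = R_x(i) - R_y(i); compute d_i^2.
  (3-11)^2=64, (8-2)^2=36, (12-12)^2=0, (2-8)^2=36, (5-5)^2=0, (10-9)^2=1, (6-3)^2=9, (1-1)^2=0, (4-4)^2=0, (7-7)^2=0, (9-10)^2=1, (11-6)^2=25
sum(d^2) = 172.
Step 3: rho = 1 - 6*172 / (12*(12^2 - 1)) = 1 - 1032/1716 = 0.398601.
Step 4: Under H0, t = rho * sqrt((n-2)/(1-rho^2)) = 1.3744 ~ t(10).
Step 5: Two-sided p-value from the t-distribution with 10 df = 0.199335.
Step 6: alpha = 0.1. fail to reject H0.

rho = 0.3986, p = 0.199335, fail to reject H0 at alpha = 0.1.


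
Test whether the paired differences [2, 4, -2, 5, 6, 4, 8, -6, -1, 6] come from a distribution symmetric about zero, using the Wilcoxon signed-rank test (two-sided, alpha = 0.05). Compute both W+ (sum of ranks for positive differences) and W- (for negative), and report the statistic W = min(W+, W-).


Step 1: Drop any zero differences (none here) and take |d_i|.
|d| = [2, 4, 2, 5, 6, 4, 8, 6, 1, 6]
Step 2: Midrank |d_i| (ties get averaged ranks).
ranks: |2|->2.5, |4|->4.5, |2|->2.5, |5|->6, |6|->8, |4|->4.5, |8|->10, |6|->8, |1|->1, |6|->8
Step 3: Attach original signs; sum ranks with positive sign and with negative sign.
W+ = 2.5 + 4.5 + 6 + 8 + 4.5 + 10 + 8 = 43.5
W- = 2.5 + 8 + 1 = 11.5
(Check: W+ + W- = 55 should equal n(n+1)/2 = 55.)
Step 4: Test statistic W = min(W+, W-) = 11.5.
Step 5: Ties in |d|, so use the tie-corrected normal approximation.
        E[W] = n(n+1)/4 = 10*11/4 = 27.5.
        Tie groups: |d|=2 (t=2), |d|=4 (t=2), |d|=6 (t=3); sum(t^3 - t) = 36.
        Var[W] = n(n+1)(2n+1)/24 - sum(t^3-t)/48 = 2310/24 - 36/48 = 95.5.
        z = (W - E[W]) / sqrt(Var[W]) = (11.5 - 27.5) / 9.7724 = -1.6373.
        Two-sided p = 2*Phi(z) = 0.101576.
Step 6: alpha = 0.05. fail to reject H0.

W+ = 43.5, W- = 11.5, W = min = 11.5, p = 0.101576, fail to reject H0.


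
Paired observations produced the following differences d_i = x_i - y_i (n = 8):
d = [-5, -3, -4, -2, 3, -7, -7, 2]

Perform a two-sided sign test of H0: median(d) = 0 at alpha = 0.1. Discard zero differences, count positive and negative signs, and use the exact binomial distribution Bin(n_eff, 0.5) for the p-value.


Step 1: Discard zero differences. Original n = 8; n_eff = number of nonzero differences = 8.
Nonzero differences (with sign): -5, -3, -4, -2, +3, -7, -7, +2
Step 2: Count signs: positive = 2, negative = 6.
Step 3: Under H0: P(positive) = 0.5, so the number of positives S ~ Bin(8, 0.5).
Step 4: Two-sided exact p-value = sum of Bin(8,0.5) probabilities at or below the observed probability = 0.289062.
Step 5: alpha = 0.1. fail to reject H0.

n_eff = 8, pos = 2, neg = 6, p = 0.289062, fail to reject H0.


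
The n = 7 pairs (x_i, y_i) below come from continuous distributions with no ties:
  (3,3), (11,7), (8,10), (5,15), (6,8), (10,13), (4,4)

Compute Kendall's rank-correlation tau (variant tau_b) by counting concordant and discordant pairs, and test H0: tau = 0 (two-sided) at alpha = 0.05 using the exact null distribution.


Step 1: Enumerate the 21 unordered pairs (i,j) with i<j and classify each by sign(x_j-x_i) * sign(y_j-y_i).
  (1,2):dx=+8,dy=+4->C; (1,3):dx=+5,dy=+7->C; (1,4):dx=+2,dy=+12->C; (1,5):dx=+3,dy=+5->C
  (1,6):dx=+7,dy=+10->C; (1,7):dx=+1,dy=+1->C; (2,3):dx=-3,dy=+3->D; (2,4):dx=-6,dy=+8->D
  (2,5):dx=-5,dy=+1->D; (2,6):dx=-1,dy=+6->D; (2,7):dx=-7,dy=-3->C; (3,4):dx=-3,dy=+5->D
  (3,5):dx=-2,dy=-2->C; (3,6):dx=+2,dy=+3->C; (3,7):dx=-4,dy=-6->C; (4,5):dx=+1,dy=-7->D
  (4,6):dx=+5,dy=-2->D; (4,7):dx=-1,dy=-11->C; (5,6):dx=+4,dy=+5->C; (5,7):dx=-2,dy=-4->C
  (6,7):dx=-6,dy=-9->C
Step 2: C = 14, D = 7, total pairs = 21.
Step 3: tau = (C - D)/(n(n-1)/2) = (14 - 7)/21 = 0.333333.
Step 4: Exact two-sided p-value (enumerate n! = 5040 permutations of y under H0): p = 0.381349.
Step 5: alpha = 0.05. fail to reject H0.

tau_b = 0.3333 (C=14, D=7), p = 0.381349, fail to reject H0.


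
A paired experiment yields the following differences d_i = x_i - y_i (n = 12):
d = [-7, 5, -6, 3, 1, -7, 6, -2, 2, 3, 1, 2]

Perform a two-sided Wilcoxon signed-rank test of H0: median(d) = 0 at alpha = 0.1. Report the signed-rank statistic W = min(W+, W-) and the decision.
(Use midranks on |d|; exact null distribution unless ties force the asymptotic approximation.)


Step 1: Drop any zero differences (none here) and take |d_i|.
|d| = [7, 5, 6, 3, 1, 7, 6, 2, 2, 3, 1, 2]
Step 2: Midrank |d_i| (ties get averaged ranks).
ranks: |7|->11.5, |5|->8, |6|->9.5, |3|->6.5, |1|->1.5, |7|->11.5, |6|->9.5, |2|->4, |2|->4, |3|->6.5, |1|->1.5, |2|->4
Step 3: Attach original signs; sum ranks with positive sign and with negative sign.
W+ = 8 + 6.5 + 1.5 + 9.5 + 4 + 6.5 + 1.5 + 4 = 41.5
W- = 11.5 + 9.5 + 11.5 + 4 = 36.5
(Check: W+ + W- = 78 should equal n(n+1)/2 = 78.)
Step 4: Test statistic W = min(W+, W-) = 36.5.
Step 5: Ties in |d|, so use the tie-corrected normal approximation.
        E[W] = n(n+1)/4 = 12*13/4 = 39.
        Tie groups: |d|=1 (t=2), |d|=2 (t=3), |d|=3 (t=2), |d|=6 (t=2), |d|=7 (t=2); sum(t^3 - t) = 48.
        Var[W] = n(n+1)(2n+1)/24 - sum(t^3-t)/48 = 3900/24 - 48/48 = 161.5.
        z = (W - E[W]) / sqrt(Var[W]) = (36.5 - 39) / 12.7083 = -0.1967.
        Two-sided p = 2*Phi(z) = 0.844045.
Step 6: alpha = 0.1. fail to reject H0.

W+ = 41.5, W- = 36.5, W = min = 36.5, p = 0.844045, fail to reject H0.


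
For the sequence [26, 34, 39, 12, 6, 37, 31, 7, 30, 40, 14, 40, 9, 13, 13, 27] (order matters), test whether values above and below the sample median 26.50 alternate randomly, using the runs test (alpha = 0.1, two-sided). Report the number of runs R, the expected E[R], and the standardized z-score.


Step 1: Compute median = 26.50; label A = above, B = below.
Labels in order: BAABBAABAABABBBA  (n_A = 8, n_B = 8)
Step 2: Count runs R = 10.
Step 3: Under H0 (random ordering), E[R] = 2*n_A*n_B/(n_A+n_B) + 1 = 2*8*8/16 + 1 = 9.0000.
        Var[R] = 2*n_A*n_B*(2*n_A*n_B - n_A - n_B) / ((n_A+n_B)^2 * (n_A+n_B-1)) = 14336/3840 = 3.7333.
        SD[R] = 1.9322.
Step 4: Continuity-corrected z = (R - 0.5 - E[R]) / SD[R] = (10 - 0.5 - 9.0000) / 1.9322 = 0.2588.
Step 5: Two-sided p-value via normal approximation = 2*(1 - Phi(|z|)) = 0.795809.
Step 6: alpha = 0.1. fail to reject H0.

R = 10, z = 0.2588, p = 0.795809, fail to reject H0.


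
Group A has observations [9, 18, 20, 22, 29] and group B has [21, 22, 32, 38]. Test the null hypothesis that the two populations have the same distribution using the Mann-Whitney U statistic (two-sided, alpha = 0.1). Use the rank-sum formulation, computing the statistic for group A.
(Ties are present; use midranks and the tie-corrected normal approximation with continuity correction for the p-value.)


Step 1: Combine and sort all 9 observations; assign midranks.
sorted (value, group): (9,X), (18,X), (20,X), (21,Y), (22,X), (22,Y), (29,X), (32,Y), (38,Y)
ranks: 9->1, 18->2, 20->3, 21->4, 22->5.5, 22->5.5, 29->7, 32->8, 38->9
Step 2: Rank sum for X: R1 = 1 + 2 + 3 + 5.5 + 7 = 18.5.
Step 3: U_X = R1 - n1(n1+1)/2 = 18.5 - 5*6/2 = 18.5 - 15 = 3.5.
       U_Y = n1*n2 - U_X = 20 - 3.5 = 16.5.
Step 4: Ties are present, so use the tie-corrected normal approximation (with continuity correction) for the p-value.
Step 5: p-value = 0.139983; compare to alpha = 0.1. fail to reject H0.

U_X = 3.5, p = 0.139983, fail to reject H0 at alpha = 0.1.


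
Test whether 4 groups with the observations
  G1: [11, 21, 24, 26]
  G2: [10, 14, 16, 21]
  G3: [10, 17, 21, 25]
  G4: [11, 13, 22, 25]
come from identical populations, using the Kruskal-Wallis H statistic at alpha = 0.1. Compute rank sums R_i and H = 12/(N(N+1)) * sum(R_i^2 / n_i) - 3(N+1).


Step 1: Combine all N = 16 observations and assign midranks.
sorted (value, group, rank): (10,G2,1.5), (10,G3,1.5), (11,G1,3.5), (11,G4,3.5), (13,G4,5), (14,G2,6), (16,G2,7), (17,G3,8), (21,G1,10), (21,G2,10), (21,G3,10), (22,G4,12), (24,G1,13), (25,G3,14.5), (25,G4,14.5), (26,G1,16)
Step 2: Sum ranks within each group.
R_1 = 42.5 (n_1 = 4)
R_2 = 24.5 (n_2 = 4)
R_3 = 34 (n_3 = 4)
R_4 = 35 (n_4 = 4)
Step 3: H = 12/(N(N+1)) * sum(R_i^2/n_i) - 3(N+1)
     = 12/(16*17) * (42.5^2/4 + 24.5^2/4 + 34^2/4 + 35^2/4) - 3*17
     = 0.044118 * 1196.88 - 51
     = 1.803309.
Step 4: Ties present; correction factor C = 1 - 42/(16^3 - 16) = 0.989706. Corrected H = 1.803309 / 0.989706 = 1.822065.
Step 5: Under H0, H ~ chi^2(3); p-value = 0.610145.
Step 6: alpha = 0.1. fail to reject H0.

H = 1.8221, df = 3, p = 0.610145, fail to reject H0.


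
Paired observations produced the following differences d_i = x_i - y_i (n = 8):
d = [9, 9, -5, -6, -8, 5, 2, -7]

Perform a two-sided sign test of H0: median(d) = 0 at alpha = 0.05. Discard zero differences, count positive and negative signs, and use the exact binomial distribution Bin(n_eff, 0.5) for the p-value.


Step 1: Discard zero differences. Original n = 8; n_eff = number of nonzero differences = 8.
Nonzero differences (with sign): +9, +9, -5, -6, -8, +5, +2, -7
Step 2: Count signs: positive = 4, negative = 4.
Step 3: Under H0: P(positive) = 0.5, so the number of positives S ~ Bin(8, 0.5).
Step 4: Two-sided exact p-value = sum of Bin(8,0.5) probabilities at or below the observed probability = 1.000000.
Step 5: alpha = 0.05. fail to reject H0.

n_eff = 8, pos = 4, neg = 4, p = 1.000000, fail to reject H0.


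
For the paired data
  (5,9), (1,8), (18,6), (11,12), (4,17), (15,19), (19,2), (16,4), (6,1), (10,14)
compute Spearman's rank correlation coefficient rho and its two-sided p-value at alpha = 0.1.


Step 1: Rank x and y separately (midranks; no ties here).
rank(x): 5->3, 1->1, 18->9, 11->6, 4->2, 15->7, 19->10, 16->8, 6->4, 10->5
rank(y): 9->6, 8->5, 6->4, 12->7, 17->9, 19->10, 2->2, 4->3, 1->1, 14->8
Step 2: d_i = R_x(i) - R_y(i); compute d_i^2.
  (3-6)^2=9, (1-5)^2=16, (9-4)^2=25, (6-7)^2=1, (2-9)^2=49, (7-10)^2=9, (10-2)^2=64, (8-3)^2=25, (4-1)^2=9, (5-8)^2=9
sum(d^2) = 216.
Step 3: rho = 1 - 6*216 / (10*(10^2 - 1)) = 1 - 1296/990 = -0.309091.
Step 4: Under H0, t = rho * sqrt((n-2)/(1-rho^2)) = -0.9193 ~ t(8).
Step 5: Two-sided p-value from the t-distribution with 8 df = 0.384841.
Step 6: alpha = 0.1. fail to reject H0.

rho = -0.3091, p = 0.384841, fail to reject H0 at alpha = 0.1.


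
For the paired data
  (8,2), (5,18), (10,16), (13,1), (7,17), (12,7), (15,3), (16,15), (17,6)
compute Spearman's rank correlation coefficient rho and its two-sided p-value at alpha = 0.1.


Step 1: Rank x and y separately (midranks; no ties here).
rank(x): 8->3, 5->1, 10->4, 13->6, 7->2, 12->5, 15->7, 16->8, 17->9
rank(y): 2->2, 18->9, 16->7, 1->1, 17->8, 7->5, 3->3, 15->6, 6->4
Step 2: d_i = R_x(i) - R_y(i); compute d_i^2.
  (3-2)^2=1, (1-9)^2=64, (4-7)^2=9, (6-1)^2=25, (2-8)^2=36, (5-5)^2=0, (7-3)^2=16, (8-6)^2=4, (9-4)^2=25
sum(d^2) = 180.
Step 3: rho = 1 - 6*180 / (9*(9^2 - 1)) = 1 - 1080/720 = -0.500000.
Step 4: Under H0, t = rho * sqrt((n-2)/(1-rho^2)) = -1.5275 ~ t(7).
Step 5: Two-sided p-value from the t-distribution with 7 df = 0.170471.
Step 6: alpha = 0.1. fail to reject H0.

rho = -0.5000, p = 0.170471, fail to reject H0 at alpha = 0.1.


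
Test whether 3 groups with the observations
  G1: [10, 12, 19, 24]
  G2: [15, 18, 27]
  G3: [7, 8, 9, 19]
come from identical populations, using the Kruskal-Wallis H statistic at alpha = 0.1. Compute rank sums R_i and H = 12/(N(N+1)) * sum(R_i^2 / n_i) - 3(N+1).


Step 1: Combine all N = 11 observations and assign midranks.
sorted (value, group, rank): (7,G3,1), (8,G3,2), (9,G3,3), (10,G1,4), (12,G1,5), (15,G2,6), (18,G2,7), (19,G1,8.5), (19,G3,8.5), (24,G1,10), (27,G2,11)
Step 2: Sum ranks within each group.
R_1 = 27.5 (n_1 = 4)
R_2 = 24 (n_2 = 3)
R_3 = 14.5 (n_3 = 4)
Step 3: H = 12/(N(N+1)) * sum(R_i^2/n_i) - 3(N+1)
     = 12/(11*12) * (27.5^2/4 + 24^2/3 + 14.5^2/4) - 3*12
     = 0.090909 * 433.625 - 36
     = 3.420455.
Step 4: Ties present; correction factor C = 1 - 6/(11^3 - 11) = 0.995455. Corrected H = 3.420455 / 0.995455 = 3.436073.
Step 5: Under H0, H ~ chi^2(2); p-value = 0.179418.
Step 6: alpha = 0.1. fail to reject H0.

H = 3.4361, df = 2, p = 0.179418, fail to reject H0.


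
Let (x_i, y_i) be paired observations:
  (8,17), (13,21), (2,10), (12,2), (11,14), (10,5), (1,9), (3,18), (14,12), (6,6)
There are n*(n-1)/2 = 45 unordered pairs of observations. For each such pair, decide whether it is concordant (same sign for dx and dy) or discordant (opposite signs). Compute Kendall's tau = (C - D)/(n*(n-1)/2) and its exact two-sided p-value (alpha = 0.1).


Step 1: Enumerate the 45 unordered pairs (i,j) with i<j and classify each by sign(x_j-x_i) * sign(y_j-y_i).
  (1,2):dx=+5,dy=+4->C; (1,3):dx=-6,dy=-7->C; (1,4):dx=+4,dy=-15->D; (1,5):dx=+3,dy=-3->D
  (1,6):dx=+2,dy=-12->D; (1,7):dx=-7,dy=-8->C; (1,8):dx=-5,dy=+1->D; (1,9):dx=+6,dy=-5->D
  (1,10):dx=-2,dy=-11->C; (2,3):dx=-11,dy=-11->C; (2,4):dx=-1,dy=-19->C; (2,5):dx=-2,dy=-7->C
  (2,6):dx=-3,dy=-16->C; (2,7):dx=-12,dy=-12->C; (2,8):dx=-10,dy=-3->C; (2,9):dx=+1,dy=-9->D
  (2,10):dx=-7,dy=-15->C; (3,4):dx=+10,dy=-8->D; (3,5):dx=+9,dy=+4->C; (3,6):dx=+8,dy=-5->D
  (3,7):dx=-1,dy=-1->C; (3,8):dx=+1,dy=+8->C; (3,9):dx=+12,dy=+2->C; (3,10):dx=+4,dy=-4->D
  (4,5):dx=-1,dy=+12->D; (4,6):dx=-2,dy=+3->D; (4,7):dx=-11,dy=+7->D; (4,8):dx=-9,dy=+16->D
  (4,9):dx=+2,dy=+10->C; (4,10):dx=-6,dy=+4->D; (5,6):dx=-1,dy=-9->C; (5,7):dx=-10,dy=-5->C
  (5,8):dx=-8,dy=+4->D; (5,9):dx=+3,dy=-2->D; (5,10):dx=-5,dy=-8->C; (6,7):dx=-9,dy=+4->D
  (6,8):dx=-7,dy=+13->D; (6,9):dx=+4,dy=+7->C; (6,10):dx=-4,dy=+1->D; (7,8):dx=+2,dy=+9->C
  (7,9):dx=+13,dy=+3->C; (7,10):dx=+5,dy=-3->D; (8,9):dx=+11,dy=-6->D; (8,10):dx=+3,dy=-12->D
  (9,10):dx=-8,dy=-6->C
Step 2: C = 23, D = 22, total pairs = 45.
Step 3: tau = (C - D)/(n(n-1)/2) = (23 - 22)/45 = 0.022222.
Step 4: Exact two-sided p-value (enumerate n! = 3628800 permutations of y under H0): p = 1.000000.
Step 5: alpha = 0.1. fail to reject H0.

tau_b = 0.0222 (C=23, D=22), p = 1.000000, fail to reject H0.


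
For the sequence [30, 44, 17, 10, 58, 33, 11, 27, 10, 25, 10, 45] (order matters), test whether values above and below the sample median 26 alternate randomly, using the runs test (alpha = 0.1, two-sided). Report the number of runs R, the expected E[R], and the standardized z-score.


Step 1: Compute median = 26; label A = above, B = below.
Labels in order: AABBAABABBBA  (n_A = 6, n_B = 6)
Step 2: Count runs R = 7.
Step 3: Under H0 (random ordering), E[R] = 2*n_A*n_B/(n_A+n_B) + 1 = 2*6*6/12 + 1 = 7.0000.
        Var[R] = 2*n_A*n_B*(2*n_A*n_B - n_A - n_B) / ((n_A+n_B)^2 * (n_A+n_B-1)) = 4320/1584 = 2.7273.
        SD[R] = 1.6514.
Step 4: R = E[R], so z = 0 with no continuity correction.
Step 5: Two-sided p-value via normal approximation = 2*(1 - Phi(|z|)) = 1.000000.
Step 6: alpha = 0.1. fail to reject H0.

R = 7, z = 0.0000, p = 1.000000, fail to reject H0.


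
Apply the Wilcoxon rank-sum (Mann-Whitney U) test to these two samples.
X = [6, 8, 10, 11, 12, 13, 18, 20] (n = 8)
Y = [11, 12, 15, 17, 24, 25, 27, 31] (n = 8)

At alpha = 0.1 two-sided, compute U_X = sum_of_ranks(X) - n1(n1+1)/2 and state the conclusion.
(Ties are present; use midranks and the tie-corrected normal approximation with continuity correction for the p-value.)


Step 1: Combine and sort all 16 observations; assign midranks.
sorted (value, group): (6,X), (8,X), (10,X), (11,X), (11,Y), (12,X), (12,Y), (13,X), (15,Y), (17,Y), (18,X), (20,X), (24,Y), (25,Y), (27,Y), (31,Y)
ranks: 6->1, 8->2, 10->3, 11->4.5, 11->4.5, 12->6.5, 12->6.5, 13->8, 15->9, 17->10, 18->11, 20->12, 24->13, 25->14, 27->15, 31->16
Step 2: Rank sum for X: R1 = 1 + 2 + 3 + 4.5 + 6.5 + 8 + 11 + 12 = 48.
Step 3: U_X = R1 - n1(n1+1)/2 = 48 - 8*9/2 = 48 - 36 = 12.
       U_Y = n1*n2 - U_X = 64 - 12 = 52.
Step 4: Ties are present, so use the tie-corrected normal approximation (with continuity correction) for the p-value.
Step 5: p-value = 0.040274; compare to alpha = 0.1. reject H0.

U_X = 12, p = 0.040274, reject H0 at alpha = 0.1.


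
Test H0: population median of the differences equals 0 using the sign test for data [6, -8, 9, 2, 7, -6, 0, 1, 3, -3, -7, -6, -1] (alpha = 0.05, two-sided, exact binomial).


Step 1: Discard zero differences. Original n = 13; n_eff = number of nonzero differences = 12.
Nonzero differences (with sign): +6, -8, +9, +2, +7, -6, +1, +3, -3, -7, -6, -1
Step 2: Count signs: positive = 6, negative = 6.
Step 3: Under H0: P(positive) = 0.5, so the number of positives S ~ Bin(12, 0.5).
Step 4: Two-sided exact p-value = sum of Bin(12,0.5) probabilities at or below the observed probability = 1.000000.
Step 5: alpha = 0.05. fail to reject H0.

n_eff = 12, pos = 6, neg = 6, p = 1.000000, fail to reject H0.


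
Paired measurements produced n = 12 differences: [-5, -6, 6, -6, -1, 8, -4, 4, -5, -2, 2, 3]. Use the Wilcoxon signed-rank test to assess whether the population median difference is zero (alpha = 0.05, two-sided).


Step 1: Drop any zero differences (none here) and take |d_i|.
|d| = [5, 6, 6, 6, 1, 8, 4, 4, 5, 2, 2, 3]
Step 2: Midrank |d_i| (ties get averaged ranks).
ranks: |5|->7.5, |6|->10, |6|->10, |6|->10, |1|->1, |8|->12, |4|->5.5, |4|->5.5, |5|->7.5, |2|->2.5, |2|->2.5, |3|->4
Step 3: Attach original signs; sum ranks with positive sign and with negative sign.
W+ = 10 + 12 + 5.5 + 2.5 + 4 = 34
W- = 7.5 + 10 + 10 + 1 + 5.5 + 7.5 + 2.5 = 44
(Check: W+ + W- = 78 should equal n(n+1)/2 = 78.)
Step 4: Test statistic W = min(W+, W-) = 34.
Step 5: Ties in |d|, so use the tie-corrected normal approximation.
        E[W] = n(n+1)/4 = 12*13/4 = 39.
        Tie groups: |d|=2 (t=2), |d|=4 (t=2), |d|=5 (t=2), |d|=6 (t=3); sum(t^3 - t) = 42.
        Var[W] = n(n+1)(2n+1)/24 - sum(t^3-t)/48 = 3900/24 - 42/48 = 161.625.
        z = (W - E[W]) / sqrt(Var[W]) = (34 - 39) / 12.7132 = -0.3933.
        Two-sided p = 2*Phi(z) = 0.694103.
Step 6: alpha = 0.05. fail to reject H0.

W+ = 34, W- = 44, W = min = 34, p = 0.694103, fail to reject H0.


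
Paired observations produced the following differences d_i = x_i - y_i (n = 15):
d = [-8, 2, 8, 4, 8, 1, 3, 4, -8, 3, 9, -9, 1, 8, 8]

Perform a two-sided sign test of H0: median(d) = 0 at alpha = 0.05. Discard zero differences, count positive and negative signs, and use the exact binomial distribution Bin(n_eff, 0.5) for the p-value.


Step 1: Discard zero differences. Original n = 15; n_eff = number of nonzero differences = 15.
Nonzero differences (with sign): -8, +2, +8, +4, +8, +1, +3, +4, -8, +3, +9, -9, +1, +8, +8
Step 2: Count signs: positive = 12, negative = 3.
Step 3: Under H0: P(positive) = 0.5, so the number of positives S ~ Bin(15, 0.5).
Step 4: Two-sided exact p-value = sum of Bin(15,0.5) probabilities at or below the observed probability = 0.035156.
Step 5: alpha = 0.05. reject H0.

n_eff = 15, pos = 12, neg = 3, p = 0.035156, reject H0.


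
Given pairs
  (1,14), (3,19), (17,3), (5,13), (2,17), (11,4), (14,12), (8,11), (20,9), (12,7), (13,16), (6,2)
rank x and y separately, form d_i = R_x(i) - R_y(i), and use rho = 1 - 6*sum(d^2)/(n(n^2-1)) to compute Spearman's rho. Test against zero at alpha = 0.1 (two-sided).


Step 1: Rank x and y separately (midranks; no ties here).
rank(x): 1->1, 3->3, 17->11, 5->4, 2->2, 11->7, 14->10, 8->6, 20->12, 12->8, 13->9, 6->5
rank(y): 14->9, 19->12, 3->2, 13->8, 17->11, 4->3, 12->7, 11->6, 9->5, 7->4, 16->10, 2->1
Step 2: d_i = R_x(i) - R_y(i); compute d_i^2.
  (1-9)^2=64, (3-12)^2=81, (11-2)^2=81, (4-8)^2=16, (2-11)^2=81, (7-3)^2=16, (10-7)^2=9, (6-6)^2=0, (12-5)^2=49, (8-4)^2=16, (9-10)^2=1, (5-1)^2=16
sum(d^2) = 430.
Step 3: rho = 1 - 6*430 / (12*(12^2 - 1)) = 1 - 2580/1716 = -0.503497.
Step 4: Under H0, t = rho * sqrt((n-2)/(1-rho^2)) = -1.8428 ~ t(10).
Step 5: Two-sided p-value from the t-distribution with 10 df = 0.095157.
Step 6: alpha = 0.1. reject H0.

rho = -0.5035, p = 0.095157, reject H0 at alpha = 0.1.


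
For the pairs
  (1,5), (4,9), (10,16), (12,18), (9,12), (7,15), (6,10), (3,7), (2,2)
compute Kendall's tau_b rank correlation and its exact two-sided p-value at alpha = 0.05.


Step 1: Enumerate the 36 unordered pairs (i,j) with i<j and classify each by sign(x_j-x_i) * sign(y_j-y_i).
  (1,2):dx=+3,dy=+4->C; (1,3):dx=+9,dy=+11->C; (1,4):dx=+11,dy=+13->C; (1,5):dx=+8,dy=+7->C
  (1,6):dx=+6,dy=+10->C; (1,7):dx=+5,dy=+5->C; (1,8):dx=+2,dy=+2->C; (1,9):dx=+1,dy=-3->D
  (2,3):dx=+6,dy=+7->C; (2,4):dx=+8,dy=+9->C; (2,5):dx=+5,dy=+3->C; (2,6):dx=+3,dy=+6->C
  (2,7):dx=+2,dy=+1->C; (2,8):dx=-1,dy=-2->C; (2,9):dx=-2,dy=-7->C; (3,4):dx=+2,dy=+2->C
  (3,5):dx=-1,dy=-4->C; (3,6):dx=-3,dy=-1->C; (3,7):dx=-4,dy=-6->C; (3,8):dx=-7,dy=-9->C
  (3,9):dx=-8,dy=-14->C; (4,5):dx=-3,dy=-6->C; (4,6):dx=-5,dy=-3->C; (4,7):dx=-6,dy=-8->C
  (4,8):dx=-9,dy=-11->C; (4,9):dx=-10,dy=-16->C; (5,6):dx=-2,dy=+3->D; (5,7):dx=-3,dy=-2->C
  (5,8):dx=-6,dy=-5->C; (5,9):dx=-7,dy=-10->C; (6,7):dx=-1,dy=-5->C; (6,8):dx=-4,dy=-8->C
  (6,9):dx=-5,dy=-13->C; (7,8):dx=-3,dy=-3->C; (7,9):dx=-4,dy=-8->C; (8,9):dx=-1,dy=-5->C
Step 2: C = 34, D = 2, total pairs = 36.
Step 3: tau = (C - D)/(n(n-1)/2) = (34 - 2)/36 = 0.888889.
Step 4: Exact two-sided p-value (enumerate n! = 362880 permutations of y under H0): p = 0.000243.
Step 5: alpha = 0.05. reject H0.

tau_b = 0.8889 (C=34, D=2), p = 0.000243, reject H0.


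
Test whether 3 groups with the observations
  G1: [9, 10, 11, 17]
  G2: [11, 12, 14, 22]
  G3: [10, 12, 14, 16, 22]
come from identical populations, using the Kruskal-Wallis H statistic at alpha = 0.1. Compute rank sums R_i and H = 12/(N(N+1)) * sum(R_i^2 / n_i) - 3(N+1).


Step 1: Combine all N = 13 observations and assign midranks.
sorted (value, group, rank): (9,G1,1), (10,G1,2.5), (10,G3,2.5), (11,G1,4.5), (11,G2,4.5), (12,G2,6.5), (12,G3,6.5), (14,G2,8.5), (14,G3,8.5), (16,G3,10), (17,G1,11), (22,G2,12.5), (22,G3,12.5)
Step 2: Sum ranks within each group.
R_1 = 19 (n_1 = 4)
R_2 = 32 (n_2 = 4)
R_3 = 40 (n_3 = 5)
Step 3: H = 12/(N(N+1)) * sum(R_i^2/n_i) - 3(N+1)
     = 12/(13*14) * (19^2/4 + 32^2/4 + 40^2/5) - 3*14
     = 0.065934 * 666.25 - 42
     = 1.928571.
Step 4: Ties present; correction factor C = 1 - 30/(13^3 - 13) = 0.986264. Corrected H = 1.928571 / 0.986264 = 1.955432.
Step 5: Under H0, H ~ chi^2(2); p-value = 0.376169.
Step 6: alpha = 0.1. fail to reject H0.

H = 1.9554, df = 2, p = 0.376169, fail to reject H0.


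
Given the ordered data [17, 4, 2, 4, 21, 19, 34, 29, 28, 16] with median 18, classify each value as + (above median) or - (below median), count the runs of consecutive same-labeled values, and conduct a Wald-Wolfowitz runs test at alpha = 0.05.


Step 1: Compute median = 18; label A = above, B = below.
Labels in order: BBBBAAAAAB  (n_A = 5, n_B = 5)
Step 2: Count runs R = 3.
Step 3: Under H0 (random ordering), E[R] = 2*n_A*n_B/(n_A+n_B) + 1 = 2*5*5/10 + 1 = 6.0000.
        Var[R] = 2*n_A*n_B*(2*n_A*n_B - n_A - n_B) / ((n_A+n_B)^2 * (n_A+n_B-1)) = 2000/900 = 2.2222.
        SD[R] = 1.4907.
Step 4: Continuity-corrected z = (R + 0.5 - E[R]) / SD[R] = (3 + 0.5 - 6.0000) / 1.4907 = -1.6771.
Step 5: Two-sided p-value via normal approximation = 2*(1 - Phi(|z|)) = 0.093533.
Step 6: alpha = 0.05. fail to reject H0.

R = 3, z = -1.6771, p = 0.093533, fail to reject H0.


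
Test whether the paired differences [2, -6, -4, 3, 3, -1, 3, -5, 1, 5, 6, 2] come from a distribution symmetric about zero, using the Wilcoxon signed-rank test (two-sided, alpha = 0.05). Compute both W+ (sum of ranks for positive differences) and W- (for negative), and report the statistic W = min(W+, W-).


Step 1: Drop any zero differences (none here) and take |d_i|.
|d| = [2, 6, 4, 3, 3, 1, 3, 5, 1, 5, 6, 2]
Step 2: Midrank |d_i| (ties get averaged ranks).
ranks: |2|->3.5, |6|->11.5, |4|->8, |3|->6, |3|->6, |1|->1.5, |3|->6, |5|->9.5, |1|->1.5, |5|->9.5, |6|->11.5, |2|->3.5
Step 3: Attach original signs; sum ranks with positive sign and with negative sign.
W+ = 3.5 + 6 + 6 + 6 + 1.5 + 9.5 + 11.5 + 3.5 = 47.5
W- = 11.5 + 8 + 1.5 + 9.5 = 30.5
(Check: W+ + W- = 78 should equal n(n+1)/2 = 78.)
Step 4: Test statistic W = min(W+, W-) = 30.5.
Step 5: Ties in |d|, so use the tie-corrected normal approximation.
        E[W] = n(n+1)/4 = 12*13/4 = 39.
        Tie groups: |d|=1 (t=2), |d|=2 (t=2), |d|=3 (t=3), |d|=5 (t=2), |d|=6 (t=2); sum(t^3 - t) = 48.
        Var[W] = n(n+1)(2n+1)/24 - sum(t^3-t)/48 = 3900/24 - 48/48 = 161.5.
        z = (W - E[W]) / sqrt(Var[W]) = (30.5 - 39) / 12.7083 = -0.6689.
        Two-sided p = 2*Phi(z) = 0.503587.
Step 6: alpha = 0.05. fail to reject H0.

W+ = 47.5, W- = 30.5, W = min = 30.5, p = 0.503587, fail to reject H0.


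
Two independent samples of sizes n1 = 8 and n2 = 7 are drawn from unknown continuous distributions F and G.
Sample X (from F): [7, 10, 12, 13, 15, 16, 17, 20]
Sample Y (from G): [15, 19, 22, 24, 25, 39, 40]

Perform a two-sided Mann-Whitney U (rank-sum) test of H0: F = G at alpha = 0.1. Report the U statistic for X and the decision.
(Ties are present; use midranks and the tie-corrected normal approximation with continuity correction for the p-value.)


Step 1: Combine and sort all 15 observations; assign midranks.
sorted (value, group): (7,X), (10,X), (12,X), (13,X), (15,X), (15,Y), (16,X), (17,X), (19,Y), (20,X), (22,Y), (24,Y), (25,Y), (39,Y), (40,Y)
ranks: 7->1, 10->2, 12->3, 13->4, 15->5.5, 15->5.5, 16->7, 17->8, 19->9, 20->10, 22->11, 24->12, 25->13, 39->14, 40->15
Step 2: Rank sum for X: R1 = 1 + 2 + 3 + 4 + 5.5 + 7 + 8 + 10 = 40.5.
Step 3: U_X = R1 - n1(n1+1)/2 = 40.5 - 8*9/2 = 40.5 - 36 = 4.5.
       U_Y = n1*n2 - U_X = 56 - 4.5 = 51.5.
Step 4: Ties are present, so use the tie-corrected normal approximation (with continuity correction) for the p-value.
Step 5: p-value = 0.007719; compare to alpha = 0.1. reject H0.

U_X = 4.5, p = 0.007719, reject H0 at alpha = 0.1.


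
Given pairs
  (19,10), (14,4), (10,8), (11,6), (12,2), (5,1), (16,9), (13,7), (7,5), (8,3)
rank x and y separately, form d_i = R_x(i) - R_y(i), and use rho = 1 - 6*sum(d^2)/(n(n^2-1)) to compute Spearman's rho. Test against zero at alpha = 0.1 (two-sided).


Step 1: Rank x and y separately (midranks; no ties here).
rank(x): 19->10, 14->8, 10->4, 11->5, 12->6, 5->1, 16->9, 13->7, 7->2, 8->3
rank(y): 10->10, 4->4, 8->8, 6->6, 2->2, 1->1, 9->9, 7->7, 5->5, 3->3
Step 2: d_i = R_x(i) - R_y(i); compute d_i^2.
  (10-10)^2=0, (8-4)^2=16, (4-8)^2=16, (5-6)^2=1, (6-2)^2=16, (1-1)^2=0, (9-9)^2=0, (7-7)^2=0, (2-5)^2=9, (3-3)^2=0
sum(d^2) = 58.
Step 3: rho = 1 - 6*58 / (10*(10^2 - 1)) = 1 - 348/990 = 0.648485.
Step 4: Under H0, t = rho * sqrt((n-2)/(1-rho^2)) = 2.4095 ~ t(8).
Step 5: Two-sided p-value from the t-distribution with 8 df = 0.042540.
Step 6: alpha = 0.1. reject H0.

rho = 0.6485, p = 0.042540, reject H0 at alpha = 0.1.


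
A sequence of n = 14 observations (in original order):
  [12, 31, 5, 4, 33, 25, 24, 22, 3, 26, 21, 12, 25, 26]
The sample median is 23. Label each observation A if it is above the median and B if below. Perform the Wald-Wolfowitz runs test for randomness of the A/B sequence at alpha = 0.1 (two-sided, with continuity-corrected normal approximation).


Step 1: Compute median = 23; label A = above, B = below.
Labels in order: BABBAAABBABBAA  (n_A = 7, n_B = 7)
Step 2: Count runs R = 8.
Step 3: Under H0 (random ordering), E[R] = 2*n_A*n_B/(n_A+n_B) + 1 = 2*7*7/14 + 1 = 8.0000.
        Var[R] = 2*n_A*n_B*(2*n_A*n_B - n_A - n_B) / ((n_A+n_B)^2 * (n_A+n_B-1)) = 8232/2548 = 3.2308.
        SD[R] = 1.7974.
Step 4: R = E[R], so z = 0 with no continuity correction.
Step 5: Two-sided p-value via normal approximation = 2*(1 - Phi(|z|)) = 1.000000.
Step 6: alpha = 0.1. fail to reject H0.

R = 8, z = 0.0000, p = 1.000000, fail to reject H0.


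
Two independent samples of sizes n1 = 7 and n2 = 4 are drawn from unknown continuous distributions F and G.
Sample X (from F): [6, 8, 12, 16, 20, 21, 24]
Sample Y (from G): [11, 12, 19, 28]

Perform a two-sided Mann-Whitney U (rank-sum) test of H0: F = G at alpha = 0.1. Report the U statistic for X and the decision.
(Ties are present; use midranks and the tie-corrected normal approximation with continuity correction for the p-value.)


Step 1: Combine and sort all 11 observations; assign midranks.
sorted (value, group): (6,X), (8,X), (11,Y), (12,X), (12,Y), (16,X), (19,Y), (20,X), (21,X), (24,X), (28,Y)
ranks: 6->1, 8->2, 11->3, 12->4.5, 12->4.5, 16->6, 19->7, 20->8, 21->9, 24->10, 28->11
Step 2: Rank sum for X: R1 = 1 + 2 + 4.5 + 6 + 8 + 9 + 10 = 40.5.
Step 3: U_X = R1 - n1(n1+1)/2 = 40.5 - 7*8/2 = 40.5 - 28 = 12.5.
       U_Y = n1*n2 - U_X = 28 - 12.5 = 15.5.
Step 4: Ties are present, so use the tie-corrected normal approximation (with continuity correction) for the p-value.
Step 5: p-value = 0.849769; compare to alpha = 0.1. fail to reject H0.

U_X = 12.5, p = 0.849769, fail to reject H0 at alpha = 0.1.


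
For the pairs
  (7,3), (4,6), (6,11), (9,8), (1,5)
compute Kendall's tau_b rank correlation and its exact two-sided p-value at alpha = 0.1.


Step 1: Enumerate the 10 unordered pairs (i,j) with i<j and classify each by sign(x_j-x_i) * sign(y_j-y_i).
  (1,2):dx=-3,dy=+3->D; (1,3):dx=-1,dy=+8->D; (1,4):dx=+2,dy=+5->C; (1,5):dx=-6,dy=+2->D
  (2,3):dx=+2,dy=+5->C; (2,4):dx=+5,dy=+2->C; (2,5):dx=-3,dy=-1->C; (3,4):dx=+3,dy=-3->D
  (3,5):dx=-5,dy=-6->C; (4,5):dx=-8,dy=-3->C
Step 2: C = 6, D = 4, total pairs = 10.
Step 3: tau = (C - D)/(n(n-1)/2) = (6 - 4)/10 = 0.200000.
Step 4: Exact two-sided p-value (enumerate n! = 120 permutations of y under H0): p = 0.816667.
Step 5: alpha = 0.1. fail to reject H0.

tau_b = 0.2000 (C=6, D=4), p = 0.816667, fail to reject H0.


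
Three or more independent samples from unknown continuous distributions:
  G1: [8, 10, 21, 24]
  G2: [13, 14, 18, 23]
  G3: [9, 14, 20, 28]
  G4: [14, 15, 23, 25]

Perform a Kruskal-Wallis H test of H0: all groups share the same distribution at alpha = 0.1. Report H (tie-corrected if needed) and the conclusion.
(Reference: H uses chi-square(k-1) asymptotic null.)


Step 1: Combine all N = 16 observations and assign midranks.
sorted (value, group, rank): (8,G1,1), (9,G3,2), (10,G1,3), (13,G2,4), (14,G2,6), (14,G3,6), (14,G4,6), (15,G4,8), (18,G2,9), (20,G3,10), (21,G1,11), (23,G2,12.5), (23,G4,12.5), (24,G1,14), (25,G4,15), (28,G3,16)
Step 2: Sum ranks within each group.
R_1 = 29 (n_1 = 4)
R_2 = 31.5 (n_2 = 4)
R_3 = 34 (n_3 = 4)
R_4 = 41.5 (n_4 = 4)
Step 3: H = 12/(N(N+1)) * sum(R_i^2/n_i) - 3(N+1)
     = 12/(16*17) * (29^2/4 + 31.5^2/4 + 34^2/4 + 41.5^2/4) - 3*17
     = 0.044118 * 1177.88 - 51
     = 0.965074.
Step 4: Ties present; correction factor C = 1 - 30/(16^3 - 16) = 0.992647. Corrected H = 0.965074 / 0.992647 = 0.972222.
Step 5: Under H0, H ~ chi^2(3); p-value = 0.807973.
Step 6: alpha = 0.1. fail to reject H0.

H = 0.9722, df = 3, p = 0.807973, fail to reject H0.


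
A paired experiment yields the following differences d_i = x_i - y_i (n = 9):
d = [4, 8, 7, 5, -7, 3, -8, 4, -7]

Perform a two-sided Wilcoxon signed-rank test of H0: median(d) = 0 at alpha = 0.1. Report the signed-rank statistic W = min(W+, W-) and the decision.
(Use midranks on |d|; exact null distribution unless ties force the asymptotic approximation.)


Step 1: Drop any zero differences (none here) and take |d_i|.
|d| = [4, 8, 7, 5, 7, 3, 8, 4, 7]
Step 2: Midrank |d_i| (ties get averaged ranks).
ranks: |4|->2.5, |8|->8.5, |7|->6, |5|->4, |7|->6, |3|->1, |8|->8.5, |4|->2.5, |7|->6
Step 3: Attach original signs; sum ranks with positive sign and with negative sign.
W+ = 2.5 + 8.5 + 6 + 4 + 1 + 2.5 = 24.5
W- = 6 + 8.5 + 6 = 20.5
(Check: W+ + W- = 45 should equal n(n+1)/2 = 45.)
Step 4: Test statistic W = min(W+, W-) = 20.5.
Step 5: Ties in |d|, so use the tie-corrected normal approximation.
        E[W] = n(n+1)/4 = 9*10/4 = 22.5.
        Tie groups: |d|=4 (t=2), |d|=7 (t=3), |d|=8 (t=2); sum(t^3 - t) = 36.
        Var[W] = n(n+1)(2n+1)/24 - sum(t^3-t)/48 = 1710/24 - 36/48 = 70.5.
        z = (W - E[W]) / sqrt(Var[W]) = (20.5 - 22.5) / 8.3964 = -0.2382.
        Two-sided p = 2*Phi(z) = 0.811729.
Step 6: alpha = 0.1. fail to reject H0.

W+ = 24.5, W- = 20.5, W = min = 20.5, p = 0.811729, fail to reject H0.


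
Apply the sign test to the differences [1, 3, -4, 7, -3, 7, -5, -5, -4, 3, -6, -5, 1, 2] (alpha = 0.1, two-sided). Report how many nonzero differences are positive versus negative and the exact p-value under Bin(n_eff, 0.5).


Step 1: Discard zero differences. Original n = 14; n_eff = number of nonzero differences = 14.
Nonzero differences (with sign): +1, +3, -4, +7, -3, +7, -5, -5, -4, +3, -6, -5, +1, +2
Step 2: Count signs: positive = 7, negative = 7.
Step 3: Under H0: P(positive) = 0.5, so the number of positives S ~ Bin(14, 0.5).
Step 4: Two-sided exact p-value = sum of Bin(14,0.5) probabilities at or below the observed probability = 1.000000.
Step 5: alpha = 0.1. fail to reject H0.

n_eff = 14, pos = 7, neg = 7, p = 1.000000, fail to reject H0.


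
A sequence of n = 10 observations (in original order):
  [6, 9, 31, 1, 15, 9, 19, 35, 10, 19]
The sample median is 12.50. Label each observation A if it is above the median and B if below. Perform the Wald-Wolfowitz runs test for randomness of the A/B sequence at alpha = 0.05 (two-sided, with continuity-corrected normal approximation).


Step 1: Compute median = 12.50; label A = above, B = below.
Labels in order: BBABABAABA  (n_A = 5, n_B = 5)
Step 2: Count runs R = 8.
Step 3: Under H0 (random ordering), E[R] = 2*n_A*n_B/(n_A+n_B) + 1 = 2*5*5/10 + 1 = 6.0000.
        Var[R] = 2*n_A*n_B*(2*n_A*n_B - n_A - n_B) / ((n_A+n_B)^2 * (n_A+n_B-1)) = 2000/900 = 2.2222.
        SD[R] = 1.4907.
Step 4: Continuity-corrected z = (R - 0.5 - E[R]) / SD[R] = (8 - 0.5 - 6.0000) / 1.4907 = 1.0062.
Step 5: Two-sided p-value via normal approximation = 2*(1 - Phi(|z|)) = 0.314305.
Step 6: alpha = 0.05. fail to reject H0.

R = 8, z = 1.0062, p = 0.314305, fail to reject H0.


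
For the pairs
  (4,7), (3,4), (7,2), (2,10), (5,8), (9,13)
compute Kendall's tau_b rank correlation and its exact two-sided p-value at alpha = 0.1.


Step 1: Enumerate the 15 unordered pairs (i,j) with i<j and classify each by sign(x_j-x_i) * sign(y_j-y_i).
  (1,2):dx=-1,dy=-3->C; (1,3):dx=+3,dy=-5->D; (1,4):dx=-2,dy=+3->D; (1,5):dx=+1,dy=+1->C
  (1,6):dx=+5,dy=+6->C; (2,3):dx=+4,dy=-2->D; (2,4):dx=-1,dy=+6->D; (2,5):dx=+2,dy=+4->C
  (2,6):dx=+6,dy=+9->C; (3,4):dx=-5,dy=+8->D; (3,5):dx=-2,dy=+6->D; (3,6):dx=+2,dy=+11->C
  (4,5):dx=+3,dy=-2->D; (4,6):dx=+7,dy=+3->C; (5,6):dx=+4,dy=+5->C
Step 2: C = 8, D = 7, total pairs = 15.
Step 3: tau = (C - D)/(n(n-1)/2) = (8 - 7)/15 = 0.066667.
Step 4: Exact two-sided p-value (enumerate n! = 720 permutations of y under H0): p = 1.000000.
Step 5: alpha = 0.1. fail to reject H0.

tau_b = 0.0667 (C=8, D=7), p = 1.000000, fail to reject H0.


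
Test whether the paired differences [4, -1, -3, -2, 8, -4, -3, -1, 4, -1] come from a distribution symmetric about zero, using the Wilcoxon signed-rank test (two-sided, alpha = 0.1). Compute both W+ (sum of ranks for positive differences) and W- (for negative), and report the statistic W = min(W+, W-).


Step 1: Drop any zero differences (none here) and take |d_i|.
|d| = [4, 1, 3, 2, 8, 4, 3, 1, 4, 1]
Step 2: Midrank |d_i| (ties get averaged ranks).
ranks: |4|->8, |1|->2, |3|->5.5, |2|->4, |8|->10, |4|->8, |3|->5.5, |1|->2, |4|->8, |1|->2
Step 3: Attach original signs; sum ranks with positive sign and with negative sign.
W+ = 8 + 10 + 8 = 26
W- = 2 + 5.5 + 4 + 8 + 5.5 + 2 + 2 = 29
(Check: W+ + W- = 55 should equal n(n+1)/2 = 55.)
Step 4: Test statistic W = min(W+, W-) = 26.
Step 5: Ties in |d|, so use the tie-corrected normal approximation.
        E[W] = n(n+1)/4 = 10*11/4 = 27.5.
        Tie groups: |d|=1 (t=3), |d|=3 (t=2), |d|=4 (t=3); sum(t^3 - t) = 54.
        Var[W] = n(n+1)(2n+1)/24 - sum(t^3-t)/48 = 2310/24 - 54/48 = 95.125.
        z = (W - E[W]) / sqrt(Var[W]) = (26 - 27.5) / 9.7532 = -0.1538.
        Two-sided p = 2*Phi(z) = 0.877771.
Step 6: alpha = 0.1. fail to reject H0.

W+ = 26, W- = 29, W = min = 26, p = 0.877771, fail to reject H0.
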